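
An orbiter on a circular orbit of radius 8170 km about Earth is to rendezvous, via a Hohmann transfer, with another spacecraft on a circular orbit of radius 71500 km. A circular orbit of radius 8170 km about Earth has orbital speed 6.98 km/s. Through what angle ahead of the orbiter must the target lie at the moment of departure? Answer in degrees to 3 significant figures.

From the circular-orbit relation v² = μ/r at r = 8170 km: μ = v²r = (6.98)² × 8170 = 3.98046×10^5 km³/s².
Semi-major axis of the transfer orbit: a_t = (8170 + 71500)/2 = 39835 km.
Transfer time t = π√(a_t³/μ) = 39589.6 s.
Target angular speed ω₂ = √(μ/r₂³) = 3.29995×10^-5 rad/s.
Angle swept by the target during transfer: ω₂·t = 1.3064 rad = 74.85°.
Arrival is 180° from departure on the ellipse, so φ = 180° − 74.85° = 105°.

φ = 105°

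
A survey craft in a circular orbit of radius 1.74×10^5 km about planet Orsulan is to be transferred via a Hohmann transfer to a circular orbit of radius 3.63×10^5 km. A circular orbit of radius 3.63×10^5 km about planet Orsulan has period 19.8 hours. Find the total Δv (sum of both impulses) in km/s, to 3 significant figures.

From Kepler's third law T² = 4π²r³/μ at r = 3.63×10^5 km, T = 19.8 hours = 19.8 × 3600 s = 71280 s: μ = 4π²r³/T² = 3.71659×10^8 km³/s².
The Hohmann ellipse has a_t = (r₁ + r₂)/2 = 2.685×10^5 km.
Circular speed at r₁: v₁ = √(μ/r₁) = √(3.71659×10^8/1.740×10^5) = 46.217 km/s.
Transfer-orbit speed at r₁ (vis-viva equation): v_p = √[μ(2/r₁ − 1/a_t)] = 53.738 km/s.
First burn Δv₁ = |v_p − v₁| = 7.521 km/s.
At r₂, v₂ = √(μ/r₂) = 31.998 km/s.
Transfer-orbit speed at r₂: v_a = √[μ(2/r₂ − 1/a_t)] = 25.759 km/s.
Second burn Δv₂ = |v₂ − v_a| = 6.239 km/s.
Δv = Δv₁ + Δv₂ = 7.521 + 6.239 = 13.76 km/s.

Δv = 13.8 km/s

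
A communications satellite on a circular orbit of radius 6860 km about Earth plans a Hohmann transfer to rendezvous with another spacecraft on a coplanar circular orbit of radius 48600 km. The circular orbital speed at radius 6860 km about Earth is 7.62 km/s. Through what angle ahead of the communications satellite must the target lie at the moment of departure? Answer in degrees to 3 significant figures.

φ = 102°

From the circular-orbit relation v² = μ/r at r = 6860 km: μ = v²r = (7.62)² × 6860 = 3.98322×10^5 km³/s².
The Hohmann ellipse has a_t = (r₁ + r₂)/2 = 27730 km.
Transfer time t = π√(a_t³/μ) = 22990 s.
Target angular speed ω₂ = √(μ/r₂³) = 5.891×10^-5 rad/s.
Angle swept by the target during transfer: ω₂·t = 1.354 rad = 77.58°.
The communications satellite traverses 180° on the transfer ellipse, so the target must lead by 180° − 77.58° = 102°.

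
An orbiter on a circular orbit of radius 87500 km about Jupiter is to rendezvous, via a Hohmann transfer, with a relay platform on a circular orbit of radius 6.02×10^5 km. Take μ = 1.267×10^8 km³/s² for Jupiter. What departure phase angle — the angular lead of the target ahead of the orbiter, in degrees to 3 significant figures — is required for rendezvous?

Semi-major axis of the transfer orbit: a_t = (87500 + 6.020×10^5)/2 = 3.4475×10^5 km.
The half-period of the transfer ellipse is t = π√(a_t³/μ) = 56496 s.
Target angular speed ω₂ = √(μ/r₂³) = 2.4099×10^-5 rad/s.
Angle swept by the target during transfer: ω₂·t = 1.3615 rad = 78.01°.
The orbiter traverses 180° on the transfer ellipse, so the target must lead by 180° − 78.01° = 102°.

φ = 102°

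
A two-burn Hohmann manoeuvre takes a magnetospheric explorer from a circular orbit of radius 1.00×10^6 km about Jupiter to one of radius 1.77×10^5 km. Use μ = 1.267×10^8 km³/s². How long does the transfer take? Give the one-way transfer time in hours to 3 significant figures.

The Hohmann ellipse has a_t = (r₁ + r₂)/2 = 5.885×10^5 km.
Transfer time t = π√(a_t³/μ) = π√((5.885×10^5)³ / 1.267×10^8) = 1.260×10^5 s.
Converting: 1.260×10^5 s ÷ 3600 s/hour = 35.0 hours.

t = 35.0 hours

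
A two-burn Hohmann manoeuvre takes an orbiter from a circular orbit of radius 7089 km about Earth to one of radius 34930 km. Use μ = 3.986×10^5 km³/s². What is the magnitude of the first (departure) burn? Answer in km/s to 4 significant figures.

Semi-major axis of the transfer orbit: a_t = (7089 + 34930)/2 = 21009.5 km.
On the circular orbit at r = 7089 km, v_c = √(μ/r) = 7.499 km/s.
Transfer-orbit speed at the same r (vis-viva, a = a_t): v_t = √[μ(2/r − 1/a_t)] = 9.669 km/s.
Δv₁ = |v_t − v_c| = |9.669 − 7.499| = 2.170 km/s.

Δv₁ = 2.170 km/s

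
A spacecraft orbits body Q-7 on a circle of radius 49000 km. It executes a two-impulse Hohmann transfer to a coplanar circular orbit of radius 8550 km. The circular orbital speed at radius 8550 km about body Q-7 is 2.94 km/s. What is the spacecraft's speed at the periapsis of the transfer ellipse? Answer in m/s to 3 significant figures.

v = 3840 m/s

From the circular-orbit relation v² = μ/r at r = 8550 km: μ = v²r = (2.94)² × 8550 = 73902.8 km³/s².
Transfer-ellipse semi-major axis a_t = (r₁ + r₂)/2 = (49000 + 8550)/2 = 28775 km.
The periapsis of the transfer ellipse is at r = 8550 km.
From the vis-viva equation, v = √[μ(2/r − 1/a_t)] = 3.837 km/s.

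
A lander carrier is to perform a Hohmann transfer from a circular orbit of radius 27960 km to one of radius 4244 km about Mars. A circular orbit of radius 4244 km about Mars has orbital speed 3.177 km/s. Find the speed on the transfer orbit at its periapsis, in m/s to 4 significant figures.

v = 4186 m/s

From the circular-orbit relation v² = μ/r at r = 4244 km: μ = v²r = (3.177)² × 4244 = 42836.1 km³/s².
Semi-major axis of the transfer orbit: a_t = (27960 + 4244)/2 = 16102 km.
At periapsis, r = 4244 km.
Applying v² = μ(2/r − 1/a_t): v = 4.186 km/s.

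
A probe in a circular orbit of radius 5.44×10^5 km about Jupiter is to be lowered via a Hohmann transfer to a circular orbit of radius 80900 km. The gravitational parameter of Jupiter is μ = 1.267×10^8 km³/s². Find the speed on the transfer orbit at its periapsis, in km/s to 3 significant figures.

Semi-major axis of the transfer orbit: a_t = (5.440×10^5 + 80900)/2 = 3.1245×10^5 km.
At periapsis, r = 80900 km.
Vis-viva: v = √[μ(2/r − 1/a_t)] = √[1.267×10^8 × (2/80900 − 1/3.1245×10^5)] = 52.22 km/s.

v = 52.2 km/s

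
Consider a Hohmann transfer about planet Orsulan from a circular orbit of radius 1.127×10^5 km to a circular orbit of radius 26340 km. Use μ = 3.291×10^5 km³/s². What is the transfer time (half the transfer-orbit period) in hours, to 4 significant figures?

t = 27.88 hours

The Hohmann ellipse has a_t = (r₁ + r₂)/2 = 69520 km.
Half the transfer-orbit period gives t = π√(a_t³/μ) = 1.0038×10^5 s.
Converting: 1.0038×10^5 s ÷ 3600 s/hour = 27.88 hours.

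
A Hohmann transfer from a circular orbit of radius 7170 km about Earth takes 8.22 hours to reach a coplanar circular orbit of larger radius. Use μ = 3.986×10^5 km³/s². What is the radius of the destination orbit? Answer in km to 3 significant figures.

Transfer time t = 8.22 hours = 29592 s, and t = π√(a_t³/μ).
So a_t = (μ t²/π²)^(1/3) = (3.986×10^5 × (29592)² / π²)^(1/3) = 32824 km.
Since a_t = (r₁ + r₂)/2, r₂ = 2a_t − r₁ = 2×32824 − 7170 = 58478 km.

r₂ = 58500 km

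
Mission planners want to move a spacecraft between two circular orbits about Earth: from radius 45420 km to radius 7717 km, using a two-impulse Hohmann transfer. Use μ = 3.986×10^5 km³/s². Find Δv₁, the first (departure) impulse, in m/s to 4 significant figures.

Δv₁ = 1366 m/s

Semi-major axis of the transfer orbit: a_t = (45420 + 7717)/2 = 26568.5 km.
On the circular orbit at r = 45420 km, v_c = √(μ/r) = 2.9624 km/s.
Vis-viva on the transfer ellipse at r = 45420 km gives v_t = √[μ(2/r − 1/a_t)] = 1.5966 km/s.
Δv₁ = |v_t − v_c| = |1.5966 − 2.9624| = 1.366 km/s.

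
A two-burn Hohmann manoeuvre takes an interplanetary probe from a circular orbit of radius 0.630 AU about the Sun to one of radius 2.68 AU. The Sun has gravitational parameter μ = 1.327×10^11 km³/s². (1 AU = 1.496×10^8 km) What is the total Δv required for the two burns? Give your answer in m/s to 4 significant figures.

Δv = 17190 m/s

In km: r₁ = 0.630 × 1.496×10^8 = 9.4248×10^7 km; r₂ = 2.68 × 1.496×10^8 = 4.00928×10^8 km.
Transfer-ellipse semi-major axis a_t = (r₁ + r₂)/2 = (9.4248×10^7 + 4.00928×10^8)/2 = 2.47588×10^8 km.
Circular speed at r₁: v₁ = √(μ/r₁) = √(1.327×10^11/9.4248×10^7) = 37.523 km/s.
Transfer-orbit speed at r₁ (vis-viva): v_p = √[μ(2/r₁ − 1/a_t)] = 47.749 km/s.
First burn Δv₁ = |v_p − v₁| = 10.226 km/s.
At r₂, v₂ = √(μ/r₂) = 18.1929 km/s.
Transfer-orbit speed at r₂: v_a = √[μ(2/r₂ − 1/a_t)] = 11.2247 km/s.
Second burn Δv₂ = |v₂ − v_a| = 6.9682 km/s.
Total Δv = Δv₁ + Δv₂ = 17.19 km/s.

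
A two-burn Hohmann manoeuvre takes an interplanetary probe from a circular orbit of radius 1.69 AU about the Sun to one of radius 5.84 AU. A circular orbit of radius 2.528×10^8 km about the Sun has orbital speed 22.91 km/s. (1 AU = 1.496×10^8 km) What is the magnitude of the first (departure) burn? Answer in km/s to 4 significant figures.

From the circular-orbit relation v² = μ/r at r = 2.528×10^8 km: μ = v²r = (22.91)² × 2.528×10^8 = 1.32687×10^11 km³/s².
In km: r₁ = 1.69 × 1.496×10^8 = 2.52824×10^8 km; r₂ = 5.84 × 1.496×10^8 = 8.73664×10^8 km.
The Hohmann ellipse has a_t = (r₁ + r₂)/2 = 5.63244×10^8 km.
On the circular orbit at r = 2.52824×10^8 km, v_c = √(μ/r) = 22.909 km/s.
Transfer-orbit speed at the same r (vis-viva, a = a_t): v_t = √[μ(2/r − 1/a_t)] = 28.532 km/s.
Δv₁ = |v_t − v_c| = |28.532 − 22.909| = 5.623 km/s.

Δv₁ = 5.623 km/s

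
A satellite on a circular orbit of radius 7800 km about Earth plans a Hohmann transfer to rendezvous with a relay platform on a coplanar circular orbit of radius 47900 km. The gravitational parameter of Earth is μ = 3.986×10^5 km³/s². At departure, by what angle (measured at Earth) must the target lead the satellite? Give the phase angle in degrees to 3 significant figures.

φ = 100°

Transfer-ellipse semi-major axis a_t = (r₁ + r₂)/2 = (7800 + 47900)/2 = 27850 km.
The half-period of the transfer ellipse is t = π√(a_t³/μ) = 23127 s.
The target's mean motion on its circular orbit is ω₂ = √(μ/r₂³) = 6.0223×10^-5 rad/s.
Angle swept by the target during transfer: ω₂·t = 1.3928 rad = 79.80°.
Arrival is 180° from departure on the ellipse, so φ = 180° − 79.80° = 100°.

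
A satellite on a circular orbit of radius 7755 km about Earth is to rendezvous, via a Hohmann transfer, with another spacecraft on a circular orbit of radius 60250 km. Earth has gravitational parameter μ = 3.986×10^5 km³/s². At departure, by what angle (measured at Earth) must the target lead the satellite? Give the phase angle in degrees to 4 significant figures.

φ = 103.7°

Transfer-ellipse semi-major axis a_t = (r₁ + r₂)/2 = (7755 + 60250)/2 = 34002.5 km.
Transfer time t = π√(a_t³/μ) = 31200 s.
The target's mean motion on its circular orbit is ω₂ = √(μ/r₂³) = 4.269×10^-5 rad/s.
Angle swept by the target during transfer: ω₂·t = 1.3319 rad = 76.31°.
Arrival is 180° from departure on the ellipse, so φ = 180° − 76.31° = 103.7°.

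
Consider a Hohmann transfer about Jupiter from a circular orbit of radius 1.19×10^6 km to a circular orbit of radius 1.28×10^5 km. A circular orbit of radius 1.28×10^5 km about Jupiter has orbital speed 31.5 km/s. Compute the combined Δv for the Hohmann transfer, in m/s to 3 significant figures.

From the circular-orbit relation v² = μ/r at r = 1.28×10^5 km: μ = v²r = (31.5)² × 1.28×10^5 = 1.27008×10^8 km³/s².
The Hohmann ellipse has a_t = (r₁ + r₂)/2 = 6.590×10^5 km.
At r₁ the circular-orbit speed is v₁ = √(μ/r₁) = 10.331 km/s.
On the transfer ellipse at r₁, v² = μ(2/r − 1/a) gives v_a = √[μ(2/r₁ − 1/a_t)] = 4.5531 km/s.
First burn Δv₁ = |v_a − v₁| = 5.778 km/s.
At r₂, v₂ = √(μ/r₂) = 31.50 km/s.
Transfer-orbit speed at r₂: v_p = √[μ(2/r₂ − 1/a_t)] = 42.33 km/s.
Second burn Δv₂ = |v₂ − v_p| = 10.83 km/s.
Total Δv = Δv₁ + Δv₂ = 16.61 km/s.

Δv = 16600 m/s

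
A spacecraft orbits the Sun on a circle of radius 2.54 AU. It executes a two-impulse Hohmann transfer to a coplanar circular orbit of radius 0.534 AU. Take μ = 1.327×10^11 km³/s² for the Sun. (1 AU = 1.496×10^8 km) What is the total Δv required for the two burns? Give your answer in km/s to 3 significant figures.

Δv = 19.3 km/s

In km: r₁ = 2.54 × 1.496×10^8 = 3.79984×10^8 km; r₂ = 0.534 × 1.496×10^8 = 7.98864×10^7 km.
Semi-major axis of the transfer orbit: a_t = (3.79984×10^8 + 7.98864×10^7)/2 = 2.299352×10^8 km.
Circular speed at r₁: v₁ = √(μ/r₁) = √(1.327×10^11/3.79984×10^8) = 18.688 km/s.
Transfer-orbit speed at r₁ (v² = μ(2/r − 1/a)): v_a = √[μ(2/r₁ − 1/a_t)] = 11.015 km/s.
First burn Δv₁ = |v_a − v₁| = 7.673 km/s.
At r₂, v₂ = √(μ/r₂) = 40.757 km/s.
Transfer-orbit speed at r₂: v_p = √[μ(2/r₂ − 1/a_t)] = 52.394 km/s.
Second burn Δv₂ = |v₂ − v_p| = 11.64 km/s.
Δv = Δv₁ + Δv₂ = 7.673 + 11.64 = 19.31 km/s.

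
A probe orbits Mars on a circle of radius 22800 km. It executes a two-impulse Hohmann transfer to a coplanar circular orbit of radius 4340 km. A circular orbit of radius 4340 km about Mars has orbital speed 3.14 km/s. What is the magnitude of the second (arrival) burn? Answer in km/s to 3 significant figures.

From the circular-orbit relation v² = μ/r at r = 4340 km: μ = v²r = (3.14)² × 4340 = 42790.7 km³/s².
The Hohmann ellipse has a_t = (r₁ + r₂)/2 = 13570 km.
Circular speed at r = 4340 km: v_c = √(μ/r) = 3.1400 km/s.
Transfer-orbit speed at the same r (vis-viva, a = a_t): v_t = √[μ(2/r − 1/a_t)] = 4.0701 km/s.
Δv₂ = |v_t − v_c| = |4.0701 − 3.1400| = 0.9301 km/s.

Δv₂ = 0.930 km/s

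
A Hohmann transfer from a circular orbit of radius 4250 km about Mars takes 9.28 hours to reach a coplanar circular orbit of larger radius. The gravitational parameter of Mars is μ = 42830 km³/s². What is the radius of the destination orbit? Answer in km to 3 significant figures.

r₂ = 29600 km

Transfer time t = 9.28 hours = 33408 s, and t = π√(a_t³/μ).
So a_t = (μ t²/π²)^(1/3) = (42830 × (33408)² / π²)^(1/3) = 16919 km.
Since a_t = (r₁ + r₂)/2, r₂ = 2a_t − r₁ = 2×16919 − 4250 = 29588 km.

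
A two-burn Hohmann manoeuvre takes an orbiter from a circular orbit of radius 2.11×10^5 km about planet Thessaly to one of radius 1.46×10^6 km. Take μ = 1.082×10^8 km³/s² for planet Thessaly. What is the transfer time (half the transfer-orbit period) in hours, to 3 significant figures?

Transfer-ellipse semi-major axis a_t = (r₁ + r₂)/2 = (2.110×10^5 + 1.460×10^6)/2 = 8.355×10^5 km.
By Kepler's third law the transfer-orbit period is T = 2π√(a_t³/μ), so t = T/2 = 2.307×10^5 s.
Converting: 2.307×10^5 s ÷ 3600 s/hour = 64.1 hours.

t = 64.1 hours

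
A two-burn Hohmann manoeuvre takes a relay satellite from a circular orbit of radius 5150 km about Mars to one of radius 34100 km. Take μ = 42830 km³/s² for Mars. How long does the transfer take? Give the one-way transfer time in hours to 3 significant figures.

The Hohmann ellipse has a_t = (r₁ + r₂)/2 = 19625 km.
By Kepler's third law the transfer-orbit period is T = 2π√(a_t³/μ), so t = T/2 = 41730 s.
Converting: 41730 s ÷ 3600 s/hour = 11.6 hours.

t = 11.6 hours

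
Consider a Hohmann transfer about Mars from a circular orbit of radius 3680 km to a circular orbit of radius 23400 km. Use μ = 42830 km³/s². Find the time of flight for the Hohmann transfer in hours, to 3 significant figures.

The Hohmann ellipse has a_t = (r₁ + r₂)/2 = 13540 km.
Half the transfer-orbit period gives t = π√(a_t³/μ) = 23920 s.
Converting: 23920 s ÷ 3600 s/hour = 6.64 hours.

t = 6.64 hours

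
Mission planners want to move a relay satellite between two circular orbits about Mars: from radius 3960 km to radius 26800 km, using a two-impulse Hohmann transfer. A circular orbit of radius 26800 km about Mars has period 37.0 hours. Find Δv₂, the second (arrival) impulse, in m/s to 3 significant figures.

Δv₂ = 623 m/s

From Kepler's third law T² = 4π²r³/μ at r = 26800 km, T = 37.0 hours = 37.0 × 3600 s = 1.332×10^5 s: μ = 4π²r³/T² = 42830.7 km³/s².
Transfer-ellipse semi-major axis a_t = (r₁ + r₂)/2 = (3960 + 26800)/2 = 15380 km.
On the circular orbit at r = 26800 km, v_c = √(μ/r) = 1.2642 km/s.
Transfer-orbit speed at the same r (vis-viva, a = a_t): v_t = √[μ(2/r − 1/a_t)] = 0.64148 km/s.
Δv₂ = |v_t − v_c| = |0.64148 − 1.2642| = 0.6227 km/s.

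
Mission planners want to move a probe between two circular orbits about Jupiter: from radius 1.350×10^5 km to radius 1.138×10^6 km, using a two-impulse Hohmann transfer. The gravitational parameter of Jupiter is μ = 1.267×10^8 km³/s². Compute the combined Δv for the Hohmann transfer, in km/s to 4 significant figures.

Δv = 16.02 km/s

The Hohmann ellipse has a_t = (r₁ + r₂)/2 = 6.365×10^5 km.
At r₁ the circular-orbit speed is v₁ = √(μ/r₁) = 30.635 km/s.
Transfer-orbit speed at r₁ (v² = μ(2/r − 1/a)): v_p = √[μ(2/r₁ − 1/a_t)] = 40.963 km/s.
First burn Δv₁ = |v_p − v₁| = 10.33 km/s.
Circular speed at r₂: v₂ = √(μ/r₂) = 10.5516 km/s.
Transfer-orbit speed at r₂: v_a = √[μ(2/r₂ − 1/a_t)] = 4.85942 km/s.
Second burn Δv₂ = |v₂ − v_a| = 5.692 km/s.
Δv = Δv₁ + Δv₂ = 10.33 + 5.692 = 16.02 km/s.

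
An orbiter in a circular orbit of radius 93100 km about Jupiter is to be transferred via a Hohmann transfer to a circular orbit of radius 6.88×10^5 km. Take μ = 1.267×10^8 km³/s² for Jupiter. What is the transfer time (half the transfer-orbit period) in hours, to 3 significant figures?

t = 18.9 hours

The Hohmann ellipse has a_t = (r₁ + r₂)/2 = 3.9055×10^5 km.
Half the transfer-orbit period gives t = π√(a_t³/μ) = 68120 s.
Converting: 68120 s ÷ 3600 s/hour = 18.9 hours.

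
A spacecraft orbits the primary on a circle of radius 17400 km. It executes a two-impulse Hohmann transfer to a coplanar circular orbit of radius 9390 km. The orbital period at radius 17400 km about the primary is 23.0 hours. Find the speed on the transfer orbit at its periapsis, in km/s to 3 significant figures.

From Kepler's third law T² = 4π²r³/μ at r = 17400 km, T = 23.0 hours = 23.0 × 3600 s = 82800 s: μ = 4π²r³/T² = 30335.2 km³/s².
Semi-major axis of the transfer orbit: a_t = (17400 + 9390)/2 = 13395 km.
At periapsis, r = 9390 km.
From the vis-viva equation, v = √[μ(2/r − 1/a_t)] = 2.049 km/s.

v = 2.05 km/s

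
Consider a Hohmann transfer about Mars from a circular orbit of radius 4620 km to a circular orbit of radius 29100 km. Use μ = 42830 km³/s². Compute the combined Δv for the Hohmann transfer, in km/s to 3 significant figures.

Semi-major axis of the transfer orbit: a_t = (4620 + 29100)/2 = 16860 km.
Circular speed at r₁: v₁ = √(μ/r₁) = √(42830/4620) = 3.0448 km/s.
Transfer-orbit speed at r₁ (v² = μ(2/r − 1/a)): v_p = √[μ(2/r₁ − 1/a_t)] = 4.0001 km/s.
First burn Δv₁ = |v_p − v₁| = 0.9553 km/s.
Circular speed at r₂: v₂ = √(μ/r₂) = 1.2132 km/s.
Transfer-orbit speed at r₂: v_a = √[μ(2/r₂ − 1/a_t)] = 0.63507 km/s.
Second burn Δv₂ = |v₂ − v_a| = 0.5781 km/s.
Total Δv = Δv₁ + Δv₂ = 1.533 km/s.

Δv = 1.53 km/s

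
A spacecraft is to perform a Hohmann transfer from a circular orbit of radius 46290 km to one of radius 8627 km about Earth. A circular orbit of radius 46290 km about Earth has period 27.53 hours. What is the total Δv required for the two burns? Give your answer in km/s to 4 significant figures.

From Kepler's third law T² = 4π²r³/μ at r = 46290 km, T = 27.53 hours = 27.53 × 3600 s = 99108 s: μ = 4π²r³/T² = 3.98661×10^5 km³/s².
The Hohmann ellipse has a_t = (r₁ + r₂)/2 = 27458.5 km.
Circular speed at r₁: v₁ = √(μ/r₁) = √(3.98661×10^5/46290) = 2.935 km/s.
Transfer-orbit speed at r₁ (vis-viva): v_a = √[μ(2/r₁ − 1/a_t)] = 1.645 km/s.
First burn Δv₁ = |v_a − v₁| = 1.290 km/s.
At r₂, v₂ = √(μ/r₂) = 6.798 km/s.
Transfer-orbit speed at r₂: v_p = √[μ(2/r₂ − 1/a_t)] = 8.826 km/s.
Second burn Δv₂ = |v₂ − v_p| = 2.028 km/s.
Δv = Δv₁ + Δv₂ = 1.290 + 2.028 = 3.318 km/s.

Δv = 3.318 km/s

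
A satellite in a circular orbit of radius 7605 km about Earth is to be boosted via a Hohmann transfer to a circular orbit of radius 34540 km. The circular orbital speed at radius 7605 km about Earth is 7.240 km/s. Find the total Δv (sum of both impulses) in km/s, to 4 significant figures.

Δv = 3.386 km/s

From the circular-orbit relation v² = μ/r at r = 7605 km: μ = v²r = (7.240)² × 7605 = 3.98636×10^5 km³/s².
Semi-major axis of the transfer orbit: a_t = (7605 + 34540)/2 = 21072.5 km.
Circular speed at r₁: v₁ = √(μ/r₁) = √(3.98636×10^5/7605) = 7.2400 km/s.
On the transfer ellipse at r₁, vis-viva equation gives v_p = √[μ(2/r₁ − 1/a_t)] = 9.2692 km/s.
First burn Δv₁ = |v_p − v₁| = 2.0292 km/s.
At r₂, v₂ = √(μ/r₂) = 3.39725 km/s.
Transfer-orbit speed at r₂: v_a = √[μ(2/r₂ − 1/a_t)] = 2.04089 km/s.
Second burn Δv₂ = |v₂ − v_a| = 1.3564 km/s.
Total Δv = Δv₁ + Δv₂ = 3.386 km/s.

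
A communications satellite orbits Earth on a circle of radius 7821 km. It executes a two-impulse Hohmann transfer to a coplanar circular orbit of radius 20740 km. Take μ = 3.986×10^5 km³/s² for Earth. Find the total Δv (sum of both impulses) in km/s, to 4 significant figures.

Δv = 2.604 km/s

Semi-major axis of the transfer orbit: a_t = (7821 + 20740)/2 = 14280.5 km.
At r₁ the circular-orbit speed is v₁ = √(μ/r₁) = 7.139 km/s.
On the transfer ellipse at r₁, vis-viva gives v_p = √[μ(2/r₁ − 1/a_t)] = 8.603 km/s.
First burn Δv₁ = |v_p − v₁| = 1.464 km/s.
Circular speed at r₂: v₂ = √(μ/r₂) = 4.384 km/s.
Transfer-orbit speed at r₂: v_a = √[μ(2/r₂ − 1/a_t)] = 3.244 km/s.
Second burn Δv₂ = |v₂ − v_a| = 1.140 km/s.
Δv = Δv₁ + Δv₂ = 1.464 + 1.140 = 2.604 km/s.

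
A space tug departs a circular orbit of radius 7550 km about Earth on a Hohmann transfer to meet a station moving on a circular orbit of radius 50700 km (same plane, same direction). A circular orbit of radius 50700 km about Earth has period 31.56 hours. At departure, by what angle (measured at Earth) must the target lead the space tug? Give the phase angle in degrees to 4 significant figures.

From Kepler's third law T² = 4π²r³/μ at r = 50700 km, T = 31.56 hours = 31.56 × 3600 s = 1.13616×10^5 s: μ = 4π²r³/T² = 3.98570×10^5 km³/s².
The Hohmann ellipse has a_t = (r₁ + r₂)/2 = 29125 km.
The half-period of the transfer ellipse is t = π√(a_t³/μ) = 24734 s.
The target's mean motion on its circular orbit is ω₂ = √(μ/r₂³) = 5.5302×10^-5 rad/s.
Angle swept by the target during transfer: ω₂·t = 1.3678 rad = 78.37°.
The space tug traverses 180° on the transfer ellipse, so the target must lead by 180° − 78.37° = 101.6°.

φ = 101.6°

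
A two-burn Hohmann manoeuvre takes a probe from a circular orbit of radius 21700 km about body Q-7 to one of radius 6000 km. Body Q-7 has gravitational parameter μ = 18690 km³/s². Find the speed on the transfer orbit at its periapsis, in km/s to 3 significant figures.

v = 2.21 km/s

Transfer-ellipse semi-major axis a_t = (r₁ + r₂)/2 = (21700 + 6000)/2 = 13850 km.
The periapsis of the transfer ellipse is at r = 6000 km.
Applying v² = μ(2/r − 1/a_t): v = 2.209 km/s.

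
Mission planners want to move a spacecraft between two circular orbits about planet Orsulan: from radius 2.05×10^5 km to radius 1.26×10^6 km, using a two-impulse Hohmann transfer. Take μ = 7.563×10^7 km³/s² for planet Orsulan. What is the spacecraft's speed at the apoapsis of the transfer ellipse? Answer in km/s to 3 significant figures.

v = 4.10 km/s

Semi-major axis of the transfer orbit: a_t = (2.050×10^5 + 1.260×10^6)/2 = 7.325×10^5 km.
At apoapsis, r = 1.260×10^6 km.
From the vis-viva equation, v = √[μ(2/r − 1/a_t)] = 4.099 km/s.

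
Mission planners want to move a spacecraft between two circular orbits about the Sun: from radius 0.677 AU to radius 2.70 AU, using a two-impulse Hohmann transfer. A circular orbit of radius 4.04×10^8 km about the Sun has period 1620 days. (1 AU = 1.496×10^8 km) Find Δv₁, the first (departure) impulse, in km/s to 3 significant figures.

Δv₁ = 9.58 km/s

From Kepler's third law T² = 4π²r³/μ at r = 4.04×10^8 km, T = 1620 days = 1620 × 86400 s = 1.39968×10^8 s: μ = 4π²r³/T² = 1.32876×10^11 km³/s².
In km: r₁ = 0.677 × 1.496×10^8 = 1.012792×10^8 km; r₂ = 2.70 × 1.496×10^8 = 4.0392×10^8 km.
Semi-major axis of the transfer orbit: a_t = (1.012792×10^8 + 4.0392×10^8)/2 = 2.525996×10^8 km.
On the circular orbit at r = 1.012792×10^8 km, v_c = √(μ/r) = 36.221 km/s.
Transfer-orbit speed at the same r (vis-viva, a = a_t): v_t = √[μ(2/r − 1/a_t)] = 45.803 km/s.
Δv₁ = |v_t − v_c| = |45.803 − 36.221| = 9.582 km/s.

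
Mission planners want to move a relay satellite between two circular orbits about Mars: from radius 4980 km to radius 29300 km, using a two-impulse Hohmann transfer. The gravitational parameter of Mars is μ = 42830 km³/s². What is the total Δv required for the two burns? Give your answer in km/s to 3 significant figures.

The Hohmann ellipse has a_t = (r₁ + r₂)/2 = 17140 km.
At r₁ the circular-orbit speed is v₁ = √(μ/r₁) = 2.9326 km/s.
Transfer-orbit speed at r₁ (v² = μ(2/r − 1/a)): v_p = √[μ(2/r₁ − 1/a_t)] = 3.8343 km/s.
First burn Δv₁ = |v_p − v₁| = 0.9017 km/s.
Circular speed at r₂: v₂ = √(μ/r₂) = 1.209 km/s.
Transfer-orbit speed at r₂: v_a = √[μ(2/r₂ − 1/a_t)] = 0.6517 km/s.
Second burn Δv₂ = |v₂ − v_a| = 0.5573 km/s.
Δv = Δv₁ + Δv₂ = 0.9017 + 0.5573 = 1.459 km/s.

Δv = 1.46 km/s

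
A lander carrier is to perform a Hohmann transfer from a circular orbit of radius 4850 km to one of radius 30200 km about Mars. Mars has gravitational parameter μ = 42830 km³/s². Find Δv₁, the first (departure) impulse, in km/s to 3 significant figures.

Δv₁ = 0.929 km/s

Semi-major axis of the transfer orbit: a_t = (4850 + 30200)/2 = 17525 km.
Circular speed at r = 4850 km: v_c = √(μ/r) = 2.9717 km/s.
Transfer-orbit speed at the same r (vis-viva, a = a_t): v_t = √[μ(2/r − 1/a_t)] = 3.9010 km/s.
Δv₁ = |v_t − v_c| = |3.9010 − 2.9717| = 0.9293 km/s.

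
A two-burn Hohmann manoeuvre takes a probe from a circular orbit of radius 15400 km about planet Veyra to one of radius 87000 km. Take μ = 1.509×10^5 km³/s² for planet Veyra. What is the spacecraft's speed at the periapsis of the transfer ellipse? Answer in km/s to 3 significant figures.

Transfer-ellipse semi-major axis a_t = (r₁ + r₂)/2 = (15400 + 87000)/2 = 51200 km.
At periapsis, r = 15400 km.
From the vis-viva equation, v = √[μ(2/r − 1/a_t)] = 4.080 km/s.

v = 4.08 km/s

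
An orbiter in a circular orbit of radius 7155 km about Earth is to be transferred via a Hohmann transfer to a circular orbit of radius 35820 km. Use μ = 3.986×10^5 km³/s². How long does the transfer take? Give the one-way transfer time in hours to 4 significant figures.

The Hohmann ellipse has a_t = (r₁ + r₂)/2 = 21487.5 km.
By Kepler's third law the transfer-orbit period is T = 2π√(a_t³/μ), so t = T/2 = 15673 s.
Converting: 15673 s ÷ 3600 s/hour = 4.354 hours.

t = 4.354 hours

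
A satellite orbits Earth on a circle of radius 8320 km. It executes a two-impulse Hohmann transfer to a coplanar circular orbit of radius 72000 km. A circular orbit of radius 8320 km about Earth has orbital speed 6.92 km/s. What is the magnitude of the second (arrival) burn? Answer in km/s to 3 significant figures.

Δv₂ = 1.28 km/s

From the circular-orbit relation v² = μ/r at r = 8320 km: μ = v²r = (6.92)² × 8320 = 3.98415×10^5 km³/s².
The Hohmann ellipse has a_t = (r₁ + r₂)/2 = 40160 km.
Circular speed at r = 72000 km: v_c = √(μ/r) = 2.3523 km/s.
Transfer-orbit speed at the same r (vis-viva, a = a_t): v_t = √[μ(2/r − 1/a_t)] = 1.0707 km/s.
Δv₂ = |v_t − v_c| = |1.0707 − 2.3523| = 1.282 km/s.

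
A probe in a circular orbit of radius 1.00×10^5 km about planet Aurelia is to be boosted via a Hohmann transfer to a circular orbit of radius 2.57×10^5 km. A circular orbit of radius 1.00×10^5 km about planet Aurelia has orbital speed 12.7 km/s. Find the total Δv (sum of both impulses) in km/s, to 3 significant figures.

Δv = 4.53 km/s

From the circular-orbit relation v² = μ/r at r = 1.00×10^5 km: μ = v²r = (12.7)² × 1.00×10^5 = 1.61290×10^7 km³/s².
The Hohmann ellipse has a_t = (r₁ + r₂)/2 = 1.785×10^5 km.
At r₁ the circular-orbit speed is v₁ = √(μ/r₁) = 12.7000 km/s.
Transfer-orbit speed at r₁ (v² = μ(2/r − 1/a)): v_p = √[μ(2/r₁ − 1/a_t)] = 15.2388 km/s.
First burn Δv₁ = |v_p − v₁| = 2.5388 km/s.
At r₂, v₂ = √(μ/r₂) = 7.9220 km/s.
Transfer-orbit speed at r₂: v_a = √[μ(2/r₂ − 1/a_t)] = 5.9295 km/s.
Second burn Δv₂ = |v₂ − v_a| = 1.9925 km/s.
Δv = Δv₁ + Δv₂ = 2.5388 + 1.9925 = 4.531 km/s.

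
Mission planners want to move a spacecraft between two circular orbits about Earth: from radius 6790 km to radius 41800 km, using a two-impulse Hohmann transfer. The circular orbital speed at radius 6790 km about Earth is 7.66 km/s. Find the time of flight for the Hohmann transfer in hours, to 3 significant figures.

From the circular-orbit relation v² = μ/r at r = 6790 km: μ = v²r = (7.66)² × 6790 = 3.98407×10^5 km³/s².
The Hohmann ellipse has a_t = (r₁ + r₂)/2 = 24295 km.
Transfer time t = π√(a_t³/μ) = π√((24295)³ / 3.98407×10^5) = 18850 s.
Converting: 18850 s ÷ 3600 s/hour = 5.24 hours.

t = 5.24 hours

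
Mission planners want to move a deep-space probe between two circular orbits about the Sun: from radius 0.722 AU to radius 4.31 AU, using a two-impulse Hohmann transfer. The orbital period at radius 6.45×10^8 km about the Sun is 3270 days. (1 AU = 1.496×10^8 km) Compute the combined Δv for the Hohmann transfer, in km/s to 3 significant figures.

From Kepler's third law T² = 4π²r³/μ at r = 6.45×10^8 km, T = 3270 days = 3270 × 86400 s = 2.82528×10^8 s: μ = 4π²r³/T² = 1.32714×10^11 km³/s².
In km: r₁ = 0.722 × 1.496×10^8 = 1.080112×10^8 km; r₂ = 4.31 × 1.496×10^8 = 6.44776×10^8 km.
Transfer-ellipse semi-major axis a_t = (r₁ + r₂)/2 = (1.080112×10^8 + 6.44776×10^8)/2 = 3.763936×10^8 km.
At r₁ the circular-orbit speed is v₁ = √(μ/r₁) = 35.05 km/s.
Transfer-orbit speed at r₁ (v² = μ(2/r − 1/a)): v_p = √[μ(2/r₁ − 1/a_t)] = 45.88 km/s.
First burn Δv₁ = |v_p − v₁| = 10.83 km/s.
At r₂, v₂ = √(μ/r₂) = 14.3467 km/s.
Transfer-orbit speed at r₂: v_a = √[μ(2/r₂ − 1/a_t)] = 7.68541 km/s.
Second burn Δv₂ = |v₂ − v_a| = 6.661 km/s.
Δv = Δv₁ + Δv₂ = 10.83 + 6.661 = 17.49 km/s.

Δv = 17.5 km/s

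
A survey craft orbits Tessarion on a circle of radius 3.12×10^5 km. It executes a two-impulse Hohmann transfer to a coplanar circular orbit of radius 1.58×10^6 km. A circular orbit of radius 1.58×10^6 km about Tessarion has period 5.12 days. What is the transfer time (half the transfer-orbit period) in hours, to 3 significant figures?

t = 28.5 hours

From Kepler's third law T² = 4π²r³/μ at r = 1.58×10^6 km, T = 5.12 days = 5.12 × 86400 s = 4.42368×10^5 s: μ = 4π²r³/T² = 7.95726×10^8 km³/s².
Semi-major axis of the transfer orbit: a_t = (3.120×10^5 + 1.580×10^6)/2 = 9.460×10^5 km.
Transfer time t = π√(a_t³/μ) = π√((9.460×10^5)³ / 7.95726×10^8) = 1.025×10^5 s.
Converting: 1.025×10^5 s ÷ 3600 s/hour = 28.5 hours.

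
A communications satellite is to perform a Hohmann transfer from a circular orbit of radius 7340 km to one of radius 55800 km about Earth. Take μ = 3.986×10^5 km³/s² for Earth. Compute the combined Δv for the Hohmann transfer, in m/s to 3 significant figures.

The Hohmann ellipse has a_t = (r₁ + r₂)/2 = 31570 km.
Circular speed at r₁: v₁ = √(μ/r₁) = √(3.986×10^5/7340) = 7.369 km/s.
Transfer-orbit speed at r₁ (v² = μ(2/r − 1/a)): v_p = √[μ(2/r₁ − 1/a_t)] = 9.797 km/s.
First burn Δv₁ = |v_p − v₁| = 2.428 km/s.
At r₂, v₂ = √(μ/r₂) = 2.673 km/s.
Transfer-orbit speed at r₂: v_a = √[μ(2/r₂ − 1/a_t)] = 1.289 km/s.
Second burn Δv₂ = |v₂ − v_a| = 1.384 km/s.
Total Δv = Δv₁ + Δv₂ = 3.812 km/s.

Δv = 3810 m/s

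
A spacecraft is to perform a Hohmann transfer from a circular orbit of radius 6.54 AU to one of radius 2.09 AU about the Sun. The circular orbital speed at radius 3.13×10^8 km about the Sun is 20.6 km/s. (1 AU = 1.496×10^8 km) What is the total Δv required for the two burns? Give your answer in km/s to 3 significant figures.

From the circular-orbit relation v² = μ/r at r = 3.13×10^8 km: μ = v²r = (20.6)² × 3.13×10^8 = 1.32825×10^11 km³/s².
In km: r₁ = 6.54 × 1.496×10^8 = 9.78384×10^8 km; r₂ = 2.09 × 1.496×10^8 = 3.12664×10^8 km.
Transfer-ellipse semi-major axis a_t = (r₁ + r₂)/2 = (9.78384×10^8 + 3.12664×10^8)/2 = 6.45524×10^8 km.
At r₁ the circular-orbit speed is v₁ = √(μ/r₁) = 11.6516 km/s.
On the transfer ellipse at r₁, v² = μ(2/r − 1/a) gives v_a = √[μ(2/r₁ − 1/a_t)] = 8.10900 km/s.
First burn Δv₁ = |v_a − v₁| = 3.5426 km/s.
At r₂, v₂ = √(μ/r₂) = 20.6111 km/s.
Transfer-orbit speed at r₂: v_p = √[μ(2/r₂ − 1/a_t)] = 25.3746 km/s.
Second burn Δv₂ = |v₂ − v_p| = 4.7635 km/s.
Total Δv = Δv₁ + Δv₂ = 8.306 km/s.

Δv = 8.31 km/s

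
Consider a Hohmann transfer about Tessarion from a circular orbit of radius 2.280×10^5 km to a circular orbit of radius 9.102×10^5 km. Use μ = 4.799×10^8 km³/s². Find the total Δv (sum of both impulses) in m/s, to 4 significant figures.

Δv = 20570 m/s

Semi-major axis of the transfer orbit: a_t = (2.280×10^5 + 9.102×10^5)/2 = 5.691×10^5 km.
Circular speed at r₁: v₁ = √(μ/r₁) = √(4.799×10^8/2.280×10^5) = 45.88 km/s.
Transfer-orbit speed at r₁ (vis-viva): v_p = √[μ(2/r₁ − 1/a_t)] = 58.02 km/s.
First burn Δv₁ = |v_p − v₁| = 12.14 km/s.
At r₂, v₂ = √(μ/r₂) = 22.962 km/s.
Transfer-orbit speed at r₂: v_a = √[μ(2/r₂ − 1/a_t)] = 14.534 km/s.
Second burn Δv₂ = |v₂ − v_a| = 8.428 km/s.
Total Δv = Δv₁ + Δv₂ = 20.57 km/s.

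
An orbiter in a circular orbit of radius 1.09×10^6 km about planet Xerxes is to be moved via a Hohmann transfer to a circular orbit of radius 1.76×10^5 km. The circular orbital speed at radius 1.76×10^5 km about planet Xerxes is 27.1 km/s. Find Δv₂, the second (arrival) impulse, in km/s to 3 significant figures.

From the circular-orbit relation v² = μ/r at r = 1.76×10^5 km: μ = v²r = (27.1)² × 1.76×10^5 = 1.29256×10^8 km³/s².
Semi-major axis of the transfer orbit: a_t = (1.090×10^6 + 1.760×10^5)/2 = 6.330×10^5 km.
On the circular orbit at r = 1.760×10^5 km, v_c = √(μ/r) = 27.100 km/s.
Vis-viva on the transfer ellipse at r = 1.760×10^5 km gives v_t = √[μ(2/r − 1/a_t)] = 35.562 km/s.
Δv₂ = |v_t − v_c| = |35.562 − 27.100| = 8.462 km/s.

Δv₂ = 8.46 km/s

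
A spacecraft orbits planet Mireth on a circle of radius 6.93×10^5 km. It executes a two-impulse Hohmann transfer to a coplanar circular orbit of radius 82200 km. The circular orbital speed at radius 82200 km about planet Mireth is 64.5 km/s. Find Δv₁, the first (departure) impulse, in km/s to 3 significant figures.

Δv₁ = 12.0 km/s

From the circular-orbit relation v² = μ/r at r = 82200 km: μ = v²r = (64.5)² × 82200 = 3.41973×10^8 km³/s².
Transfer-ellipse semi-major axis a_t = (r₁ + r₂)/2 = (6.930×10^5 + 82200)/2 = 3.876×10^5 km.
Circular speed at r = 6.930×10^5 km: v_c = √(μ/r) = 22.21 km/s.
Vis-viva on the transfer ellipse at r = 6.930×10^5 km gives v_t = √[μ(2/r − 1/a_t)] = 10.23 km/s.
Δv₁ = |v_t − v_c| = |10.23 − 22.21| = 11.98 km/s.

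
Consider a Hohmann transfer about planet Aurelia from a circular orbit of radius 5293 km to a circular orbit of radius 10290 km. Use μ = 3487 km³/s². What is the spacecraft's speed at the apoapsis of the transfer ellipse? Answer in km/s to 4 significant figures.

v = 0.4798 km/s

Transfer-ellipse semi-major axis a_t = (r₁ + r₂)/2 = (5293 + 10290)/2 = 7791.5 km.
At apoapsis, r = 10290 km.
From the vis-viva equation, v = √[μ(2/r − 1/a_t)] = 0.4798 km/s.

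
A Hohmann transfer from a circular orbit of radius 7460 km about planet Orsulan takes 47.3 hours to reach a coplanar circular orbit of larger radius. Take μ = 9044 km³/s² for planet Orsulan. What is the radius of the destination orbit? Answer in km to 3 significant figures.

Transfer time t = 47.3 hours = 1.7028×10^5 s, and t = π√(a_t³/μ).
So a_t = (μ t²/π²)^(1/3) = (9044 × (1.7028×10^5)² / π²)^(1/3) = 29840 km.
Since a_t = (r₁ + r₂)/2, r₂ = 2a_t − r₁ = 2×29840 − 7460 = 52220 km.

r₂ = 52200 km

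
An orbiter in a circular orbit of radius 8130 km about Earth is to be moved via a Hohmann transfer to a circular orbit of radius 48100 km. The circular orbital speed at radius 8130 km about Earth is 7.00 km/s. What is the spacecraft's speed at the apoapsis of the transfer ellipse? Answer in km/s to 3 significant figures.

v = 1.55 km/s

From the circular-orbit relation v² = μ/r at r = 8130 km: μ = v²r = (7.00)² × 8130 = 3.98370×10^5 km³/s².
The Hohmann ellipse has a_t = (r₁ + r₂)/2 = 28115 km.
The apoapsis of the transfer ellipse is at r = 48100 km.
Vis-viva: v = √[μ(2/r − 1/a_t)] = √[3.98370×10^5 × (2/48100 − 1/28115)] = 1.548 km/s.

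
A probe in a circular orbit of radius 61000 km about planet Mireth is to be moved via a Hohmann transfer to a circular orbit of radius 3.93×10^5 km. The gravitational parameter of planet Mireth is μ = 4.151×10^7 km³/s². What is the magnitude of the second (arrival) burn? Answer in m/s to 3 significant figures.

Δv₂ = 4950 m/s

The Hohmann ellipse has a_t = (r₁ + r₂)/2 = 2.270×10^5 km.
On the circular orbit at r = 3.930×10^5 km, v_c = √(μ/r) = 10.2773 km/s.
Transfer-orbit speed at the same r (vis-viva, a = a_t): v_t = √[μ(2/r − 1/a_t)] = 5.32761 km/s.
Δv₂ = |v_t − v_c| = |5.32761 − 10.2773| = 4.950 km/s.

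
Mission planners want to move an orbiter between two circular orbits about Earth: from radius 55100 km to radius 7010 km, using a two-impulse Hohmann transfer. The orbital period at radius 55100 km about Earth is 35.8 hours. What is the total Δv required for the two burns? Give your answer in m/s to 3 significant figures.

From Kepler's third law T² = 4π²r³/μ at r = 55100 km, T = 35.8 hours = 35.8 × 3600 s = 1.2888×10^5 s: μ = 4π²r³/T² = 3.97597×10^5 km³/s².
The Hohmann ellipse has a_t = (r₁ + r₂)/2 = 31055 km.
At r₁ the circular-orbit speed is v₁ = √(μ/r₁) = 2.686 km/s.
Transfer-orbit speed at r₁ (vis-viva equation): v_a = √[μ(2/r₁ − 1/a_t)] = 1.276 km/s.
First burn Δv₁ = |v_a − v₁| = 1.410 km/s.
At r₂, v₂ = √(μ/r₂) = 7.531175 km/s.
Transfer-orbit speed at r₂: v_p = √[μ(2/r₂ − 1/a_t)] = 10.03166 km/s.
Second burn Δv₂ = |v₂ − v_p| = 2.500 km/s.
Total Δv = Δv₁ + Δv₂ = 3.910 km/s.

Δv = 3910 m/s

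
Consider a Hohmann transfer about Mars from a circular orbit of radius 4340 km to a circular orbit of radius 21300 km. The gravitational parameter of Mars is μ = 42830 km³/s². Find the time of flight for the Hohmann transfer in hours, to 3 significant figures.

t = 6.12 hours

Transfer-ellipse semi-major axis a_t = (r₁ + r₂)/2 = (4340 + 21300)/2 = 12820 km.
Half the transfer-orbit period gives t = π√(a_t³/μ) = 22030 s.
Converting: 22030 s ÷ 3600 s/hour = 6.12 hours.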